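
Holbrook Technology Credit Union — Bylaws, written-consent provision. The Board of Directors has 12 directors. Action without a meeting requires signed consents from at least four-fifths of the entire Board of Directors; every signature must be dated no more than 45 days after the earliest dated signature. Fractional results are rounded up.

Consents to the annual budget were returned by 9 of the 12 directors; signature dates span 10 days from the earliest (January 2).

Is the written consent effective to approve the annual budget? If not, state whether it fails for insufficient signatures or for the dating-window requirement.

Signatures required: at least four-fifths of 12 — 4/5 of 12 = 9.60, rounded up to 10, so 10 needed; 9 signed. Insufficient.
Dating window: the latest signature is 10 days after the earliest; the limit is 45 days. Within the window.

Not effective — insufficient signatures.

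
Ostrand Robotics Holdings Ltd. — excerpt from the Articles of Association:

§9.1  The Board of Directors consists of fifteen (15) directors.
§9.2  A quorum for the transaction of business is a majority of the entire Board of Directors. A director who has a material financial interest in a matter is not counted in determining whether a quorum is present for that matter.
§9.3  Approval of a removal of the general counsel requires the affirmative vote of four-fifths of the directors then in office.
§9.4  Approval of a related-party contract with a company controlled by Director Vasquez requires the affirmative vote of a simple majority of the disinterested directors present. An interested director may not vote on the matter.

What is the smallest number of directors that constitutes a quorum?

A majority of 15 is 8.

8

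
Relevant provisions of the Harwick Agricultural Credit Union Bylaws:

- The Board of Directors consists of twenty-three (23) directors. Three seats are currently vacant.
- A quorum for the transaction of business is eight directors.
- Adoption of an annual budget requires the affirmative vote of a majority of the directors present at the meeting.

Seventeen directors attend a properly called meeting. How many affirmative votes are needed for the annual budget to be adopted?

The annual budget requires a majority of the directors present (17).
A majority of 17 is 9.

9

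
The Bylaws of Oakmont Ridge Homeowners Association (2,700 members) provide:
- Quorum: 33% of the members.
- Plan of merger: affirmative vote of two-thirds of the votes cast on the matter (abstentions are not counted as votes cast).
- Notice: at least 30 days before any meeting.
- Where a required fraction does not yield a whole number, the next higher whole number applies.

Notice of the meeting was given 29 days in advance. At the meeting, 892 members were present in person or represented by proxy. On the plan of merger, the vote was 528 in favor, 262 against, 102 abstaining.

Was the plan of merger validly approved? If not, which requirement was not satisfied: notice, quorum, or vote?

Notice: 29 days given; 30 required. Not satisfied.
Quorum: 33% of 2,700 = 891; 892 present. Satisfied.
Vote: requires two-thirds of the votes cast (892 − 102 abstaining = 790); 2/3 of 790 = 526.67, rounded up to 527, so 527 needed; 528 in favor. Satisfied.

Invalid — notice requirement not satisfied.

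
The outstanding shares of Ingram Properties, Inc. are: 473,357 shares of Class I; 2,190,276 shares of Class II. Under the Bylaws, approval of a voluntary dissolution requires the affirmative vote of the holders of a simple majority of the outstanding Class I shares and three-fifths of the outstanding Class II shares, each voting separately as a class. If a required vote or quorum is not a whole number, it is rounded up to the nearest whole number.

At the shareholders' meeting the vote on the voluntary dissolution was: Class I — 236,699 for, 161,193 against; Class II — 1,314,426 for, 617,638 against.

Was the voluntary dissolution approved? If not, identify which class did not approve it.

Approved — every class gave the required vote.

Class I: a majority of 473357 is 236679; 236,679 required, 236,699 in favor — approved.
Class II: 3/5 of 2190276 = 1314165.60, rounded up to 1314166; 1,314,166 required, 1,314,426 in favor — approved.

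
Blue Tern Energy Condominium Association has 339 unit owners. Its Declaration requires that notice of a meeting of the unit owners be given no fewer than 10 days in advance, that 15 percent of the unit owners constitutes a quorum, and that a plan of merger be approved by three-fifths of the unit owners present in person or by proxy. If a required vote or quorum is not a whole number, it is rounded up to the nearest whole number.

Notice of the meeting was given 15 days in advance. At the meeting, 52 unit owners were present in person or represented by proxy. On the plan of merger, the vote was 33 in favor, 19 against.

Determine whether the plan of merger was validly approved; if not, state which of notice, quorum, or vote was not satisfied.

Notice: 15 days given; 10 required. Satisfied.
Quorum: 15% of 339 = 50.85, rounded up to 51; 52 present. Satisfied.
Vote: requires three-fifths of those present (52); 3/5 of 52 = 31.20, rounded up to 32, so 32 needed; 33 in favor. Satisfied.

Valid — all requirements satisfied.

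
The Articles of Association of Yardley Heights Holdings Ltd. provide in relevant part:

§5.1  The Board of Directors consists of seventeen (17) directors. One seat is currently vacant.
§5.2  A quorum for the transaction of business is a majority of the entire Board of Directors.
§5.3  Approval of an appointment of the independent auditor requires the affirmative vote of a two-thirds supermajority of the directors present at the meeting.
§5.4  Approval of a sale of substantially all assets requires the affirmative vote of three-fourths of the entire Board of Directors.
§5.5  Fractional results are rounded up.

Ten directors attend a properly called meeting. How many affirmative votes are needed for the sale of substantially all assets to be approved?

The sale of substantially all assets requires three-fourths of the entire Board of Directors (17).
3/4 of 17 = 12.75, rounded up to 13.
(Only 10 can vote, so the sale of substantially all assets cannot pass at this meeting, but the required vote is still 13.)

13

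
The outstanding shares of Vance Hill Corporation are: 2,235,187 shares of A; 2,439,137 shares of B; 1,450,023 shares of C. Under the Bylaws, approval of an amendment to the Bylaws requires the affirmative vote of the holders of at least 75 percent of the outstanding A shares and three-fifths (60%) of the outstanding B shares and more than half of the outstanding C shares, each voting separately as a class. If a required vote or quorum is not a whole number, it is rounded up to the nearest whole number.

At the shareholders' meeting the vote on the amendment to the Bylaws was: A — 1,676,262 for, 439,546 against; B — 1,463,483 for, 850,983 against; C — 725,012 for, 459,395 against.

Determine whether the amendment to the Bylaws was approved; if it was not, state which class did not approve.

Not approved — the A shares did not give the required vote.

A: 3/4 of 2235187 = 1676390.25, rounded up to 1676391; 1,676,391 required, 1,676,262 in favor — not approved.
B: 3/5 of 2439137 = 1463482.20, rounded up to 1463483; 1,463,483 required, 1,463,483 in favor — approved.
C: a majority of 1450023 is 725012; 725,012 required, 725,012 in favor — approved.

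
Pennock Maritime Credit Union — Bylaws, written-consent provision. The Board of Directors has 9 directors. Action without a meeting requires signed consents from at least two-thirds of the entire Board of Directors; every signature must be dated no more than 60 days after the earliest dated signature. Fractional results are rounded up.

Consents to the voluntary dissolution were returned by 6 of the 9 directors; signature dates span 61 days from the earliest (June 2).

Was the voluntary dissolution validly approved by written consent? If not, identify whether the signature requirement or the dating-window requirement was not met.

Signatures required: at least two-thirds of 9 — 2/3 of 9 = 6, so 6 needed; 6 signed. Sufficient.
Dating window: the latest signature is 61 days after the earliest; the limit is 60 days. Outside the window.

Not effective — dating-window requirement not satisfied.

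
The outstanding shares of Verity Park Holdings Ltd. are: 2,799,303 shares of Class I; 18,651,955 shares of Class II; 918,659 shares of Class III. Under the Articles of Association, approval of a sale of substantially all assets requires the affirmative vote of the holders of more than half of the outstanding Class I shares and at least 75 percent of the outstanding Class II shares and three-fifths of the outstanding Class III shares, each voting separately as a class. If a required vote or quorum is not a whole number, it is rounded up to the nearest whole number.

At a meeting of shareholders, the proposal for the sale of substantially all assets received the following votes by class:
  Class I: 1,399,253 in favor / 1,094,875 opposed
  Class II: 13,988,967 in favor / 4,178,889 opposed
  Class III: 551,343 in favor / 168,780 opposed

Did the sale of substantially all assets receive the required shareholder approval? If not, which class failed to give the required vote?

Class I: a majority of 2799303 is 1399652; 1,399,652 required, 1,399,253 in favor — not approved.
Class II: 3/4 of 18651955 = 13988966.25, rounded up to 13988967; 13,988,967 required, 13,988,967 in favor — approved.
Class III: 3/5 of 918659 = 551195.40, rounded up to 551196; 551,196 required, 551,343 in favor — approved.

Not approved — the Class I shares did not give the required vote.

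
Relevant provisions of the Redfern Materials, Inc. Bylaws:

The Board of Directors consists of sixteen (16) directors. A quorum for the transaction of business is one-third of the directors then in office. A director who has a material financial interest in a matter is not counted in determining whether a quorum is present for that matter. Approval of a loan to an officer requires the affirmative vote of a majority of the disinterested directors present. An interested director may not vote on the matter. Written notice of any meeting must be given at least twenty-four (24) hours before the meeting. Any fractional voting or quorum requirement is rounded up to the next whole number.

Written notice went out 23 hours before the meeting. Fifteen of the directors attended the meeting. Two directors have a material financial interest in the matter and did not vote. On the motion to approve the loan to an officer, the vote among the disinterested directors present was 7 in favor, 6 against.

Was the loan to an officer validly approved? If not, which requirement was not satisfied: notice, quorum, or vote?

Notice: 23 hours given; 24 required (23 < 24). Not satisfied.
Quorum: 15 present, but the 2 interested directors do not count, leaving 13. Quorum is 6. Satisfied.
Vote: the loan to an officer requires a majority of the disinterested directors present (15 − 2 = 13). A majority of 13 is 7, so 7 affirmative votes are needed; 7 voted in favor. Satisfied.

Invalid — notice requirement not satisfied.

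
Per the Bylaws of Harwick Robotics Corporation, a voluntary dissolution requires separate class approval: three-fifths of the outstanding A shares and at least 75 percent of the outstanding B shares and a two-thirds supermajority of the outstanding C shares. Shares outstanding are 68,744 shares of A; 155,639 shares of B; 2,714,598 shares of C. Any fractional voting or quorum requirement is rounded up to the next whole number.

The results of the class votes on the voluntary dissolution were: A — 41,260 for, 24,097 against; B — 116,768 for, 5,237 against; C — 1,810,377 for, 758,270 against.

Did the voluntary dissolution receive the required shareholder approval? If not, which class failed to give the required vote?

A: 3/5 of 68744 = 41246.40, rounded up to 41247; 41,247 required, 41,260 in favor — approved.
B: 3/4 of 155639 = 116729.25, rounded up to 116730; 116,730 required, 116,768 in favor — approved.
C: 2/3 of 2714598 = 1809732; 1,809,732 required, 1,810,377 in favor — approved.

Approved — every class gave the required vote.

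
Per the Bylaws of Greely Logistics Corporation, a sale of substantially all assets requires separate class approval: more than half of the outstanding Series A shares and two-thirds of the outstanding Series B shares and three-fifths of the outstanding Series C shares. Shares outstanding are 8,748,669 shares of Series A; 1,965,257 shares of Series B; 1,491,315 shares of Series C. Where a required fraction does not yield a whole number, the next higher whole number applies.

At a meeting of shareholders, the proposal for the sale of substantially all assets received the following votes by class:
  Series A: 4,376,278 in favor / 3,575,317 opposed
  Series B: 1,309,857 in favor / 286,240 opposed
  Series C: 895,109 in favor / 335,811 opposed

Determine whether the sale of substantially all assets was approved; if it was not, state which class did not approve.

Series A: a majority of 8748669 is 4374335; 4,374,335 required, 4,376,278 in favor — approved.
Series B: 2/3 of 1965257 = 1310171.33, rounded up to 1310172; 1,310,172 required, 1,309,857 in favor — not approved.
Series C: 3/5 of 1491315 = 894789; 894,789 required, 895,109 in favor — approved.

Not approved — the Series B shares did not give the required vote.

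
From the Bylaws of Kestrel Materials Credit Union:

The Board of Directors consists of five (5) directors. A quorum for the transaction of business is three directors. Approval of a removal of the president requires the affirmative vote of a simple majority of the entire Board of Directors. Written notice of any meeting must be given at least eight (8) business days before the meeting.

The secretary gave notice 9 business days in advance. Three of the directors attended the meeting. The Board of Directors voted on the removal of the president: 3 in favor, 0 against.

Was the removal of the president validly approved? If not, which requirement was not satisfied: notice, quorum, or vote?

Valid — all requirements satisfied.

Notice: 9 business days given; 8 required (9 ≥ 8). Satisfied.
Quorum: 3 present; quorum is 3. Satisfied.
Vote: the removal of the president requires a majority of the entire Board of Directors (5). A majority of 5 is 3, so 3 affirmative votes are needed; 3 voted in favor. Satisfied.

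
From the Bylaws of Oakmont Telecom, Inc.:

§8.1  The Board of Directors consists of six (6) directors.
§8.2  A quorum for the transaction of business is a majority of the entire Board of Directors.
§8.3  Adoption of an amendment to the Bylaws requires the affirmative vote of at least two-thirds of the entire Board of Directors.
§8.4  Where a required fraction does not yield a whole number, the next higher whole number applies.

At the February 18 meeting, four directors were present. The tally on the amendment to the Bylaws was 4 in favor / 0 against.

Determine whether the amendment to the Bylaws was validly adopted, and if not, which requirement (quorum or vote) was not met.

Valid — all requirements satisfied.

Quorum: 4 present; quorum is 4. Satisfied.
Vote: the amendment to the Bylaws requires two-thirds of the entire Board of Directors (6). 2/3 of 6 = 4, so 4 affirmative votes are needed; 4 voted in favor. Satisfied.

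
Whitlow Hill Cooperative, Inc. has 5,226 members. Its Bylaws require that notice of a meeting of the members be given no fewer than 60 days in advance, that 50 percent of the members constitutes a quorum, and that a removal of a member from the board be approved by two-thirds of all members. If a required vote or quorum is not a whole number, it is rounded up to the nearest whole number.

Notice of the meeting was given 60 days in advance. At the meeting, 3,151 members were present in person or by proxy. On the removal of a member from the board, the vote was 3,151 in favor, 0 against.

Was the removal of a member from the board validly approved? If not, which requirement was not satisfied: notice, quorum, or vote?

Notice: 60 days given; 60 required. Satisfied.
Quorum: 50% of 5,226 = 2,613; 3,151 present. Satisfied.
Vote: requires two-thirds of all members (5,226); 2/3 of 5226 = 3484, so 3,484 needed; 3,151 in favor. Not satisfied.

Invalid — vote requirement not satisfied.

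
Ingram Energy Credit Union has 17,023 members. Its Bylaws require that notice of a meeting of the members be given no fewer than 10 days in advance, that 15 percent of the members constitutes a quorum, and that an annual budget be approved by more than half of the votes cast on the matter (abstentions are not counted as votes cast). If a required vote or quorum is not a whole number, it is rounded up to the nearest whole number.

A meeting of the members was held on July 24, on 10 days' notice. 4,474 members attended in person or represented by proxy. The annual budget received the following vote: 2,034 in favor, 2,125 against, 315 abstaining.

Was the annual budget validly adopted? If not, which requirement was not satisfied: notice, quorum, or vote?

Invalid — vote requirement not satisfied.

Notice: 10 days given; 10 required. Satisfied.
Quorum: 15% of 17,023 = 2,553.45, rounded up to 2,554; 4,474 present. Satisfied.
Vote: requires a majority of the votes cast (4,474 − 315 abstaining = 4,159); a majority of 4159 is 2080, so 2,080 needed; 2,034 in favor. Not satisfied.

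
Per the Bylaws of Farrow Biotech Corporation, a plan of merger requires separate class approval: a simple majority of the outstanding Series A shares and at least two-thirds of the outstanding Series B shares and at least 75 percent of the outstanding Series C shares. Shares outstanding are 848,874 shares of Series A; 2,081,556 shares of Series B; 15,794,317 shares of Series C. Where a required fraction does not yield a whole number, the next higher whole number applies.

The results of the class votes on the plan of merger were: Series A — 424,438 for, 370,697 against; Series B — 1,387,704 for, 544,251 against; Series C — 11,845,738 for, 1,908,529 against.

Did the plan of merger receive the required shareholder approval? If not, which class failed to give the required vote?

Series A: a majority of 848874 is 424438; 424,438 required, 424,438 in favor — approved.
Series B: 2/3 of 2081556 = 1387704; 1,387,704 required, 1,387,704 in favor — approved.
Series C: 3/4 of 15794317 = 11845737.75, rounded up to 11845738; 11,845,738 required, 11,845,738 in favor — approved.

Approved — every class gave the required vote.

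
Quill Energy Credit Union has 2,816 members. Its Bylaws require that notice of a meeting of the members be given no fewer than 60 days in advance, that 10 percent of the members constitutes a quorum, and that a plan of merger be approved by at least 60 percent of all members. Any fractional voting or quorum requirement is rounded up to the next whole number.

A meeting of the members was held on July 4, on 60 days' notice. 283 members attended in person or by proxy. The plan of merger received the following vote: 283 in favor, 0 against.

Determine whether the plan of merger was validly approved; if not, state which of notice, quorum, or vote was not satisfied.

Notice: 60 days given; 60 required. Satisfied.
Quorum: 10% of 2,816 = 281.60, rounded up to 282; 283 present. Satisfied.
Vote: requires three-fifths of all members (2,816); 3/5 of 2816 = 1689.60, rounded up to 1690, so 1,690 needed; 283 in favor. Not satisfied.

Invalid — vote requirement not satisfied.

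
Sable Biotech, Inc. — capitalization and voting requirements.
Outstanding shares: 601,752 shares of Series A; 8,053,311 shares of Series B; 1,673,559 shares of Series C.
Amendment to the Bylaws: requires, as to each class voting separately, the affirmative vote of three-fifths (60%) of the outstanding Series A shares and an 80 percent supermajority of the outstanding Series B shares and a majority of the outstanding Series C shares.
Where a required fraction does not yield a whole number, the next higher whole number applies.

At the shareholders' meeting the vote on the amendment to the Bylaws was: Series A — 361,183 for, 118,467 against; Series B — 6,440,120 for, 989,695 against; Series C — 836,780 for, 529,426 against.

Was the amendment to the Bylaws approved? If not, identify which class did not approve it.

Not approved — the Series B shares did not give the required vote.

Series A: 3/5 of 601752 = 361051.20, rounded up to 361052; 361,052 required, 361,183 in favor — approved.
Series B: 4/5 of 8053311 = 6442648.80, rounded up to 6442649; 6,442,649 required, 6,440,120 in favor — not approved.
Series C: a majority of 1673559 is 836780; 836,780 required, 836,780 in favor — approved.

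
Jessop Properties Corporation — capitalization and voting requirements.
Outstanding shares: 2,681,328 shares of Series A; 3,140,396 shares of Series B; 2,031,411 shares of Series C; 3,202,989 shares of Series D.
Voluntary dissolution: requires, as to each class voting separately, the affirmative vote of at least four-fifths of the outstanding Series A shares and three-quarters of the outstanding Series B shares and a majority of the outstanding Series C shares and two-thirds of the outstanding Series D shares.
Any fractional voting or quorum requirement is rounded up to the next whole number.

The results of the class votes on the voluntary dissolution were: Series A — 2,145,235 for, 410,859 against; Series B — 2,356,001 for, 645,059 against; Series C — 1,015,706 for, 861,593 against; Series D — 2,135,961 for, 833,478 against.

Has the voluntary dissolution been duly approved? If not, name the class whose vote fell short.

Approved — every class gave the required vote.

Series A: 4/5 of 2681328 = 2145062.40, rounded up to 2145063; 2,145,063 required, 2,145,235 in favor — approved.
Series B: 3/4 of 3140396 = 2355297; 2,355,297 required, 2,356,001 in favor — approved.
Series C: a majority of 2031411 is 1015706; 1,015,706 required, 1,015,706 in favor — approved.
Series D: 2/3 of 3202989 = 2135326; 2,135,326 required, 2,135,961 in favor — approved.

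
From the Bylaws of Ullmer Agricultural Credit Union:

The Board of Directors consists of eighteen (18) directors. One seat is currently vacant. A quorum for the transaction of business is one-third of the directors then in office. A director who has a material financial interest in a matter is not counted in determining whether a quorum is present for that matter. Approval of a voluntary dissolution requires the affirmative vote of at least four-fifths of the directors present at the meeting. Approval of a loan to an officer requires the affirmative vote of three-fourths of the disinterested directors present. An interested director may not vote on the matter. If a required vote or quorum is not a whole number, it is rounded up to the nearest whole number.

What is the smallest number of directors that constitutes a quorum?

6

1/3 of 17 = 5.67, rounded up to 6.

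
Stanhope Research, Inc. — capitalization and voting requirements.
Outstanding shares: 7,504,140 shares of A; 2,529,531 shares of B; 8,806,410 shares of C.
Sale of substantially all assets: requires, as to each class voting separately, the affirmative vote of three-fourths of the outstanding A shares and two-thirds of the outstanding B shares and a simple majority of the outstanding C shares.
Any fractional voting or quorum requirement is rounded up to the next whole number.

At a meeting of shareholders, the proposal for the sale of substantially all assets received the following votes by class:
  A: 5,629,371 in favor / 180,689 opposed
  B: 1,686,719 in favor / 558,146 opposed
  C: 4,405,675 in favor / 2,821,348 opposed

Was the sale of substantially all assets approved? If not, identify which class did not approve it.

Approved — every class gave the required vote.

A: 3/4 of 7504140 = 5628105; 5,628,105 required, 5,629,371 in favor — approved.
B: 2/3 of 2529531 = 1686354; 1,686,354 required, 1,686,719 in favor — approved.
C: a majority of 8806410 is 4403206; 4,403,206 required, 4,405,675 in favor — approved.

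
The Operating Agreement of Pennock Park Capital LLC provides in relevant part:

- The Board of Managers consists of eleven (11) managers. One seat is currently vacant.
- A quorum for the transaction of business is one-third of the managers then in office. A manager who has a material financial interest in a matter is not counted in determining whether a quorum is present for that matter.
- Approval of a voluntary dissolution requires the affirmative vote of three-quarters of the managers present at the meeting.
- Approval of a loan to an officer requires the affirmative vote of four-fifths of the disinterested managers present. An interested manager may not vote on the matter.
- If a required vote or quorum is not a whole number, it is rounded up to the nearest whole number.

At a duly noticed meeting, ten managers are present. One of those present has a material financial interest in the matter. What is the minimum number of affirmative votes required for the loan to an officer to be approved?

The loan to an officer requires four-fifths of the disinterested managers present (10 − 1 = 9).
4/5 of 9 = 7.20, rounded up to 8.

8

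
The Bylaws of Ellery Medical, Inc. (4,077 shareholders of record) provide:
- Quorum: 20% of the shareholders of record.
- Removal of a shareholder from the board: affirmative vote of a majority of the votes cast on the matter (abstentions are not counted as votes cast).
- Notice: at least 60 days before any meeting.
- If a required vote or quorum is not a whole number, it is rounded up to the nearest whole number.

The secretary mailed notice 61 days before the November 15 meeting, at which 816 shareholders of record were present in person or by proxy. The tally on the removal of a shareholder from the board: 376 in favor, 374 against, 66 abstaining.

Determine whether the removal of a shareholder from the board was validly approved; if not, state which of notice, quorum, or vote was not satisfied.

Valid — all requirements satisfied.

Notice: 61 days given; 60 required. Satisfied.
Quorum: 20% of 4,077 = 815.40, rounded up to 816; 816 present. Satisfied.
Vote: requires a majority of the votes cast (816 − 66 abstaining = 750); a majority of 750 is 376, so 376 needed; 376 in favor. Satisfied.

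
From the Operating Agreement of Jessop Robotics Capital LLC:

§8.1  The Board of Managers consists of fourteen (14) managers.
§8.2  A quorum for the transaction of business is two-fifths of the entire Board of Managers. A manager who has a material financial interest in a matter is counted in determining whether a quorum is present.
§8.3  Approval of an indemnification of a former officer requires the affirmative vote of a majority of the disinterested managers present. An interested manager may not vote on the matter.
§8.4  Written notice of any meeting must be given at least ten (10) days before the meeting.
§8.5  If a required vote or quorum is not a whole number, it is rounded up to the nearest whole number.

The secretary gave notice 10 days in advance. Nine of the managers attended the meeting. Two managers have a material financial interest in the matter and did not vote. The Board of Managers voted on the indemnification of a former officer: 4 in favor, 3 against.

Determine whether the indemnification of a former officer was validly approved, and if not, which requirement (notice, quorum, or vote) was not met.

Notice: 10 days given; 10 required (10 ≥ 10). Satisfied.
Quorum: 9 present (interested managers count toward quorum); quorum is 6. Satisfied.
Vote: the indemnification of a former officer requires a majority of the disinterested managers present (9 − 2 = 7). A majority of 7 is 4, so 4 affirmative votes are needed; 4 voted in favor. Satisfied.

Valid — all requirements satisfied.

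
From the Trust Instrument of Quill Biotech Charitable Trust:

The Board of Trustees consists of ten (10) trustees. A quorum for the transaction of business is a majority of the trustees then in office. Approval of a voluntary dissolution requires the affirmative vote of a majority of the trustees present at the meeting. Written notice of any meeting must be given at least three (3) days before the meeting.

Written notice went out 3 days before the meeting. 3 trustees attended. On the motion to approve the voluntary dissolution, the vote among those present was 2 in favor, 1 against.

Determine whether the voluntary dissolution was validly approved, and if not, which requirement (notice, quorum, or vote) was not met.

Invalid — quorum requirement not satisfied.

Notice: 3 days given; 3 required (3 ≥ 3). Satisfied.
Quorum: 3 present; quorum is 6. Not satisfied.
Vote: the voluntary dissolution requires a majority of the trustees present (3). A majority of 3 is 2, so 2 affirmative votes are needed; 2 voted in favor. Satisfied. (Moot — without a quorum no business can be validly transacted.)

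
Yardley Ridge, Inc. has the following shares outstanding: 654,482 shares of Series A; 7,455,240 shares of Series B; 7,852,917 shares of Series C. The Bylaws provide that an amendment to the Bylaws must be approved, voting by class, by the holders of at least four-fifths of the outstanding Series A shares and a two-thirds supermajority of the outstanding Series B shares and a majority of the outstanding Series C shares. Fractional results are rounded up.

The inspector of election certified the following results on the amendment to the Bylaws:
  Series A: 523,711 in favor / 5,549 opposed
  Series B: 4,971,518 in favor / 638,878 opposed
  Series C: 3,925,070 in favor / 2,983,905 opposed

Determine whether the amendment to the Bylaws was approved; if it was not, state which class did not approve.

Series A: 4/5 of 654482 = 523585.60, rounded up to 523586; 523,586 required, 523,711 in favor — approved.
Series B: 2/3 of 7455240 = 4970160; 4,970,160 required, 4,971,518 in favor — approved.
Series C: a majority of 7852917 is 3926459; 3,926,459 required, 3,925,070 in favor — not approved.

Not approved — the Series C shares did not give the required vote.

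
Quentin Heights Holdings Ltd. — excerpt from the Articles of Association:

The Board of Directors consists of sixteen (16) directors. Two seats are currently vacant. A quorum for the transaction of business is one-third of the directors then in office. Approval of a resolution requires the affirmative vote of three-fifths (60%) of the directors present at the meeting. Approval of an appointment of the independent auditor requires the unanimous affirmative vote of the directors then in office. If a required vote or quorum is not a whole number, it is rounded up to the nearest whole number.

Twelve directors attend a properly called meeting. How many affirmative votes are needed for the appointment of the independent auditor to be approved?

The appointment of the independent auditor requires the unanimous vote of the directors then in office (14).
Unanimous means all 14.
(Only 12 can vote, so the appointment of the independent auditor cannot pass at this meeting, but the required vote is still 14.)

14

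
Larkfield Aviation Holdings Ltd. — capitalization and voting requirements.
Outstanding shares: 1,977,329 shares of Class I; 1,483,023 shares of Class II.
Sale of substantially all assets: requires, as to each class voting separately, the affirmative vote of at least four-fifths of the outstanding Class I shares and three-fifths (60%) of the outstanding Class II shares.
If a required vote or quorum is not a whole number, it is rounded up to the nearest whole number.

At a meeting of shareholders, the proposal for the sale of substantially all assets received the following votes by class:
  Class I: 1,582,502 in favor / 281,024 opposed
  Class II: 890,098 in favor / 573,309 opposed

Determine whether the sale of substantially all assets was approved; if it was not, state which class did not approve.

Approved — every class gave the required vote.

Class I: 4/5 of 1977329 = 1581863.20, rounded up to 1581864; 1,581,864 required, 1,582,502 in favor — approved.
Class II: 3/5 of 1483023 = 889813.80, rounded up to 889814; 889,814 required, 890,098 in favor — approved.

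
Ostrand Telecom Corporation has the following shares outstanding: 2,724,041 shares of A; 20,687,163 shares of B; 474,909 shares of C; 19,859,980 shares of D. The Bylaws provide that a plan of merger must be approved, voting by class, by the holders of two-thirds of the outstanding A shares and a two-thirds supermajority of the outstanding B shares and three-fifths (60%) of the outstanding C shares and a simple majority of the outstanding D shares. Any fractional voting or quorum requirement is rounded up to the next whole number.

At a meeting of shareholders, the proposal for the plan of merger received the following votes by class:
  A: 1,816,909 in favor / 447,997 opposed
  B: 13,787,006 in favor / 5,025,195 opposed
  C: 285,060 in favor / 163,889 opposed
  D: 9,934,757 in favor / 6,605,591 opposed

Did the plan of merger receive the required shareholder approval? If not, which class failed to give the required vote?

A: 2/3 of 2724041 = 1816027.33, rounded up to 1816028; 1,816,028 required, 1,816,909 in favor — approved.
B: 2/3 of 20687163 = 13791442; 13,791,442 required, 13,787,006 in favor — not approved.
C: 3/5 of 474909 = 284945.40, rounded up to 284946; 284,946 required, 285,060 in favor — approved.
D: a majority of 19859980 is 9929991; 9,929,991 required, 9,934,757 in favor — approved.

Not approved — the B shares did not give the required vote.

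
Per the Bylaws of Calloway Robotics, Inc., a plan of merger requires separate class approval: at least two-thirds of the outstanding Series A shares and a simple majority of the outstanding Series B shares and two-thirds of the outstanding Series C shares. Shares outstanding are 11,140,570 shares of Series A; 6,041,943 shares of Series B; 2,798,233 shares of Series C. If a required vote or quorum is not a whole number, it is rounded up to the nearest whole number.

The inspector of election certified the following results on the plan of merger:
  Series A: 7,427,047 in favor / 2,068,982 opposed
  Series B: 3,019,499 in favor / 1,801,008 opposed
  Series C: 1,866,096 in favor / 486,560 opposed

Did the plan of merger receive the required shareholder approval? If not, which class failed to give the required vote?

Series A: 2/3 of 11140570 = 7427046.67, rounded up to 7427047; 7,427,047 required, 7,427,047 in favor — approved.
Series B: a majority of 6041943 is 3020972; 3,020,972 required, 3,019,499 in favor — not approved.
Series C: 2/3 of 2798233 = 1865488.67, rounded up to 1865489; 1,865,489 required, 1,866,096 in favor — approved.

Not approved — the Series B shares did not give the required vote.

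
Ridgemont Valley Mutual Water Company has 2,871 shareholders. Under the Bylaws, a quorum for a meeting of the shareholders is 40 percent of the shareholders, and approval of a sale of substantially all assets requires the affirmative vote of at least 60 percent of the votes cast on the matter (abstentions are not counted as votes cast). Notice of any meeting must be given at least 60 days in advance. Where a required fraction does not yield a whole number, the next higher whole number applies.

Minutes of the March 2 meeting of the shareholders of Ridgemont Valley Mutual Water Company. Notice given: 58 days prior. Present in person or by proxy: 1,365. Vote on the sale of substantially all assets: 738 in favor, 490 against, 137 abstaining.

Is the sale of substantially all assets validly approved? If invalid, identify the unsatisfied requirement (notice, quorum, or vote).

Invalid — notice requirement not satisfied.

Notice: 58 days given; 60 required. Not satisfied.
Quorum: 40% of 2,871 = 1,148.40, rounded up to 1,149; 1,365 present. Satisfied.
Vote: requires three-fifths of the votes cast (1,365 − 137 abstaining = 1,228); 3/5 of 1228 = 736.80, rounded up to 737, so 737 needed; 738 in favor. Satisfied.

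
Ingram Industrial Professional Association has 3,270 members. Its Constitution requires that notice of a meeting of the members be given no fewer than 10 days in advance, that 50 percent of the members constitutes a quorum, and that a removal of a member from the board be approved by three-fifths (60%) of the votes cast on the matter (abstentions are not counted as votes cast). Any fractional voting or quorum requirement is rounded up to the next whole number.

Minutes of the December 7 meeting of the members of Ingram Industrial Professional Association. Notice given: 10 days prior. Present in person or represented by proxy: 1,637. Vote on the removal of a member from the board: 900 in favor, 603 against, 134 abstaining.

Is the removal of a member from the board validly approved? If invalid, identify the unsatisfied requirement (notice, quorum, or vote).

Notice: 10 days given; 10 required. Satisfied.
Quorum: 50% of 3,270 = 1,635; 1,637 present. Satisfied.
Vote: requires three-fifths of the votes cast (1,637 − 134 abstaining = 1,503); 3/5 of 1503 = 901.80, rounded up to 902, so 902 needed; 900 in favor. Not satisfied.

Invalid — vote requirement not satisfied.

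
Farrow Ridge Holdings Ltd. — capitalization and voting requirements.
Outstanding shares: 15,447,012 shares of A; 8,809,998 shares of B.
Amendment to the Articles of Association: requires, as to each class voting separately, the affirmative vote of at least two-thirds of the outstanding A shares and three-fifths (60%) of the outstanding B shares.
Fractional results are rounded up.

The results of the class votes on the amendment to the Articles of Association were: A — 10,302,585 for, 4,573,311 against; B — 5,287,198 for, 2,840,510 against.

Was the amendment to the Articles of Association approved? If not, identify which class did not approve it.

Approved — every class gave the required vote.

A: 2/3 of 15447012 = 10298008; 10,298,008 required, 10,302,585 in favor — approved.
B: 3/5 of 8809998 = 5285998.80, rounded up to 5285999; 5,285,999 required, 5,287,198 in favor — approved.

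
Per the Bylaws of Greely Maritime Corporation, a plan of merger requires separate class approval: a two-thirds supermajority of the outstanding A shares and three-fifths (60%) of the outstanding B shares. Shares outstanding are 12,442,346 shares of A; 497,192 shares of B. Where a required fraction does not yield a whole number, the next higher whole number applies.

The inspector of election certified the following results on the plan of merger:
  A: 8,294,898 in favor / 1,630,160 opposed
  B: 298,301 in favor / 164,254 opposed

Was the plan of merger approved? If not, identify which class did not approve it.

Not approved — the B shares did not give the required vote.

A: 2/3 of 12442346 = 8294897.33, rounded up to 8294898; 8,294,898 required, 8,294,898 in favor — approved.
B: 3/5 of 497192 = 298315.20, rounded up to 298316; 298,316 required, 298,301 in favor — not approved.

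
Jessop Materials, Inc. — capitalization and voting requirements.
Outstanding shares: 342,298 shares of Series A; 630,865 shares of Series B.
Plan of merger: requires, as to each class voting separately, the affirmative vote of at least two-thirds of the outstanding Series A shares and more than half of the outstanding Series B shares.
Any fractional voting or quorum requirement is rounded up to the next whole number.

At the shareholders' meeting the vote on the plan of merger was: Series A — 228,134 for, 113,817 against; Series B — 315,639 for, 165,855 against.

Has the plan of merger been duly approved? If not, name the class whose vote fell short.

Not approved — the Series A shares did not give the required vote.

Series A: 2/3 of 342298 = 228198.67, rounded up to 228199; 228,199 required, 228,134 in favor — not approved.
Series B: a majority of 630865 is 315433; 315,433 required, 315,639 in favor — approved.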